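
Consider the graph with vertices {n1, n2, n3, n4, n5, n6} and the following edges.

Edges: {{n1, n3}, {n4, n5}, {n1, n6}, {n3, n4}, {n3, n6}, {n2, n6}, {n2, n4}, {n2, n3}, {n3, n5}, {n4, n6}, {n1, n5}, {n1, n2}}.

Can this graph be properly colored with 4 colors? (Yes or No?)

Yes

The chromatic number is 4. n1, n2, n3, n6 are pairwise adjacent (a clique of size 4), so at least 4 colors are needed.
One proper 4-coloring: n1=G, n2=B, n3=R, n4=G, n5=B, n6=Y.
That is already a proper 4-coloring.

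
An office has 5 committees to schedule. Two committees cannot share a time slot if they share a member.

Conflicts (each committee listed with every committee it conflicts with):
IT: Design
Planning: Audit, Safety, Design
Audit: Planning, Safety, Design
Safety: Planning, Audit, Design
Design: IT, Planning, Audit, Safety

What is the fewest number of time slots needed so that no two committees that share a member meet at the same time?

Planning, Audit, Safety, Design are mutually in conflict, so at least 4 time slots are needed.
A valid assignment using 4 time slots: IT=2, Planning=3, Audit=4, Safety=2, Design=1. Each listed conflict is separated.

4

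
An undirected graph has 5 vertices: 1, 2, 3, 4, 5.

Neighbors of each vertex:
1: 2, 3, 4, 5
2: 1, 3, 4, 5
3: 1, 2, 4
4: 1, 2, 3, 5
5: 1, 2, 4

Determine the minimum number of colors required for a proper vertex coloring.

4

1, 2, 3, 4 form a clique, so at least 4 colors are needed.
4 colors suffice: 1=green, 2=blue, 3=yellow, 4=red, 5=yellow. Every edge joins two different colors.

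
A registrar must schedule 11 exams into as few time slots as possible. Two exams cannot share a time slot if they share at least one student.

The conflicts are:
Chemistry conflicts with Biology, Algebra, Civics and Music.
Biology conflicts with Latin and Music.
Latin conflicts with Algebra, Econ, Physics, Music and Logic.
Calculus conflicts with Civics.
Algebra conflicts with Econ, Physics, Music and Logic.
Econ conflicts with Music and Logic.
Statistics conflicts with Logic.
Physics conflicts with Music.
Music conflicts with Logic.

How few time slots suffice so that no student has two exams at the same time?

5

Latin, Algebra, Econ, Music, Logic are mutually in conflict, so at least 5 time slots are needed.
Using 5 time slots: Chemistry=2, Biology=3, Latin=2, Calculus=2, Algebra=3, Econ=5, Statistics=1, Physics=4, Civics=1, Music=1, Logic=4. Every pair that conflicts lands in different time slots.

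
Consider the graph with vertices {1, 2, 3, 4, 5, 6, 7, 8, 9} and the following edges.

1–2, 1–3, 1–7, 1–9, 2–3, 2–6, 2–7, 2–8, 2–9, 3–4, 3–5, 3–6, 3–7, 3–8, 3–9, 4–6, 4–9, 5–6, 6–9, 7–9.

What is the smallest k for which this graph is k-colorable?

5

1, 2, 3, 7, 9 are mutually adjacent (a clique of size 5), so at least 5 colors are needed.
5 colors suffice: 1=yellow, 2=green, 3=red, 4=green, 5=blue, 6=yellow, 7=purple, 8=blue, 9=blue. Each edge has distinct colors on its endpoints.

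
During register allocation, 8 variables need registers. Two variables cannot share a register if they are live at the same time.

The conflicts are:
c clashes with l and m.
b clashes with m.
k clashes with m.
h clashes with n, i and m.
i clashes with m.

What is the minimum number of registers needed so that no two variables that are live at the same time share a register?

3

h, i, m all conflict with each other, so at least 3 registers are needed.
Using 3 registers: c=2, b=2, k=2, h=2, l=1, n=1, i=3, m=1. Every pair that conflicts lands in different registers.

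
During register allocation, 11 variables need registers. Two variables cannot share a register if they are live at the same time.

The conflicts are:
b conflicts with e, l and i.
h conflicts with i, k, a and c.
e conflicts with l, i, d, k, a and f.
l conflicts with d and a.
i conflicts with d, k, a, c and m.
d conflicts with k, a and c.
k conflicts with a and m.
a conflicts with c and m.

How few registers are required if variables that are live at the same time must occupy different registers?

5

e, i, d, k, a are mutually in conflict, so at least 5 registers are needed.
Using 5 registers: b=2, h=5, e=3, l=1, i=1, d=5, k=4, a=2, f=1, c=3, m=3. Every pair that conflicts lands in different registers.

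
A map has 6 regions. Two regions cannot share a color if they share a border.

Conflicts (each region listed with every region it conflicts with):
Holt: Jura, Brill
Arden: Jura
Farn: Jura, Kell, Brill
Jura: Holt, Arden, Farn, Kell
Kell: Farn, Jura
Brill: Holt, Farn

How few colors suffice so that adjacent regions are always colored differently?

Farn, Jura, Kell all conflict with each other, so at least 3 colors are needed.
3 colors suffice: color 1 → {Jura, Brill}; color 2 → {Holt, Arden, Farn}; color 3 → {Kell}. Each listed conflict is separated.

3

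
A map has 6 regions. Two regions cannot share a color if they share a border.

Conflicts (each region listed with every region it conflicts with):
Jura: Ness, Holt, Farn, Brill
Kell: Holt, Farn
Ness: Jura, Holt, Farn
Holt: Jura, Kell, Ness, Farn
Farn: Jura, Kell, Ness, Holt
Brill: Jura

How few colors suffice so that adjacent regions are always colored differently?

Jura, Ness, Holt, Farn all conflict with each other, so at least 4 colors are needed.
4 colors suffice: Jura=2, Kell=2, Ness=4, Holt=1, Farn=3, Brill=1. No two conflicting regions share a color.

4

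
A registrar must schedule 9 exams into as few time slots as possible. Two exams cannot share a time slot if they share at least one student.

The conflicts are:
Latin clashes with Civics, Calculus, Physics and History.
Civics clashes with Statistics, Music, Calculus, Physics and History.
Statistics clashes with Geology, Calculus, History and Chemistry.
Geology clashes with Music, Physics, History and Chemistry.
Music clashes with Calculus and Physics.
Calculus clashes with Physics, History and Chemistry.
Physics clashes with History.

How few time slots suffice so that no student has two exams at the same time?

5

Latin, Civics, Calculus, Physics, History pairwise conflict, so at least 5 time slots are needed.
5 time slots suffice: time slot 1 → {Geology, Calculus}; time slot 2 → {Music, History, Chemistry}; time slot 3 → {Civics}; time slot 4 → {Statistics, Physics}; time slot 5 → {Latin}. Each listed conflict is separated.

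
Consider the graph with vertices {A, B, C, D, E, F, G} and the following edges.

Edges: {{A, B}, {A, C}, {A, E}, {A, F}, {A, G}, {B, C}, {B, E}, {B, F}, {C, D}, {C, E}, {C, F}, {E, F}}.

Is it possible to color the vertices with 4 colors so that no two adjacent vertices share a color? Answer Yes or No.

A, B, C, E, F are mutually adjacent (a clique of size 5), so at least 5 colors are needed.
So 4 colors are not enough.

No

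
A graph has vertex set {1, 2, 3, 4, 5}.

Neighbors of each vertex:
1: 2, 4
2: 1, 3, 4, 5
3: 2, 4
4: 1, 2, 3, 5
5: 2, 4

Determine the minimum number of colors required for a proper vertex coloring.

1, 2, 4 are pairwise adjacent, so at least 3 colors are needed.
A valid assignment using 3 colors: 1=c, 2=a, 3=c, 4=b, 5=c. Every edge joins two different colors.

3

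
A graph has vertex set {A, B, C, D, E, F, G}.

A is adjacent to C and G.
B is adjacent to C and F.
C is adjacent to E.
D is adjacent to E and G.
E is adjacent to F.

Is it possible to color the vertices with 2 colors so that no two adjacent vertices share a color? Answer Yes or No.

The cycle C-E-D-G-A-C has odd length 5, so it cannot be 2-colored; at least 3 colors are needed.
So 2 colors are not enough.

No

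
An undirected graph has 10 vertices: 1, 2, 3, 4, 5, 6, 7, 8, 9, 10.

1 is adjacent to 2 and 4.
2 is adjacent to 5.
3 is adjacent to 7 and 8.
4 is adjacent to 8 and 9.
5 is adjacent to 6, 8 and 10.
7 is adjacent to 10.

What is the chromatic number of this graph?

The cycle 1-2-5-8-4-1 has odd length 5, so it cannot be 2-colored; at least 3 colors are needed.
3 colors suffice: color a → {4, 5, 7}; color b → {1, 6, 8, 9, 10}; color c → {2, 3}. Every edge joins two different colors.

3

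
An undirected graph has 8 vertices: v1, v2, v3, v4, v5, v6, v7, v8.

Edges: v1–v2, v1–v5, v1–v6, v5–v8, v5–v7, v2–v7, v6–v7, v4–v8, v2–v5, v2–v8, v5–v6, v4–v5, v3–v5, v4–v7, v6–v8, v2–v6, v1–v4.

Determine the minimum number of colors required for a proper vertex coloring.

v2, v5, v6, v7 form a clique, so at least 4 colors are needed.
A valid assignment using 4 colors: v1=4, v2=2, v3=2, v4=2, v5=1, v6=3, v7=4, v8=4. No two adjacent vertices share a color.

4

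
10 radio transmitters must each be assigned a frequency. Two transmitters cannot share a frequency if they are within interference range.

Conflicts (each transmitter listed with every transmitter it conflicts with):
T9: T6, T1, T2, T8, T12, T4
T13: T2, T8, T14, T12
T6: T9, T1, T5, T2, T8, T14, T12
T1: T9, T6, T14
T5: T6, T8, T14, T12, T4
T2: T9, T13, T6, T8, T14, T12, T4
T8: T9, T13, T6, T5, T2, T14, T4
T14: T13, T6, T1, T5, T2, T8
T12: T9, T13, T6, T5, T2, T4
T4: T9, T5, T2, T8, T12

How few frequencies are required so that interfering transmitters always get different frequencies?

4

T9, T6, T2, T8 pairwise conflict, so at least 4 frequencies are needed.
4 frequencies suffice: T9=4, T13=1, T6=1, T1=2, T5=3, T2=3, T8=2, T14=4, T12=2, T4=1. Every pair that conflicts lands in different frequencies.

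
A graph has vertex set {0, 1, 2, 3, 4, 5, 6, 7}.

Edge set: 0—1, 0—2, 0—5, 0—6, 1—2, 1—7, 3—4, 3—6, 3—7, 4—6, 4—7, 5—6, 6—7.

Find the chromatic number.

3, 4, 6, 7 are pairwise adjacent (a clique of size 4), so at least 4 colors are needed.
4 colors suffice: color a → {1, 6}; color b → {0, 7}; color c → {2, 4, 5}; color d → {3}. No two adjacent vertices share a color.

4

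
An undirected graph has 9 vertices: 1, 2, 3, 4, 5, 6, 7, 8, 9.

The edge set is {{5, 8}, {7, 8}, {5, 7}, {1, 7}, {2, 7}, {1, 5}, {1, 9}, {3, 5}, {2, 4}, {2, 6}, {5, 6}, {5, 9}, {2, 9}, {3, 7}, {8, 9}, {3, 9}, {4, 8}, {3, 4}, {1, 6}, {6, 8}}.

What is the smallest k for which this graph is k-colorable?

1, 5, 6 are pairwise adjacent, so at least 3 colors are needed.
A valid assignment using 3 colors: 1=c, 2=a, 3=c, 4=b, 5=a, 6=b, 7=b, 8=c, 9=b. No two adjacent vertices share a color.

3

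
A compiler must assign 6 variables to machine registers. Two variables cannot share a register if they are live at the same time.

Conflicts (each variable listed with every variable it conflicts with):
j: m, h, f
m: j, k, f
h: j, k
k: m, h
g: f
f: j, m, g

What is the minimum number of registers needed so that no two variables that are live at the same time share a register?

3

j, m, f are mutually in conflict, so at least 3 registers are needed.
3 registers suffice: j=1, m=3, h=2, k=1, g=1, f=2. Every pair that conflicts lands in different registers.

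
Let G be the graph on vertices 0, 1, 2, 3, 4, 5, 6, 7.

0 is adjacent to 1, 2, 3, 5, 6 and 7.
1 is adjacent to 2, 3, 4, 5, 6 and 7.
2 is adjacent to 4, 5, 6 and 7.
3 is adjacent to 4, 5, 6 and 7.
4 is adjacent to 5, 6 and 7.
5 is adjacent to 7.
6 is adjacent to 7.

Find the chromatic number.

5

1, 3, 4, 5, 7 form a clique, so at least 5 colors are needed.
5 colors suffice: color a → {7}; color b → {1}; color c → {5, 6}; color d → {2, 3}; color e → {0, 4}. Every edge joins two different colors.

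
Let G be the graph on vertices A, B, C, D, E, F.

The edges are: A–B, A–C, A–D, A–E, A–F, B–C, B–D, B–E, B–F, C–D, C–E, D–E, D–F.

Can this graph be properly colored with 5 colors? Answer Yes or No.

Yes

The chromatic number is 5. A, B, C, D, E are pairwise adjacent (a clique of size 5), so at least 5 colors are needed.
5 colors suffice: color 1 → {D}; color 2 → {A}; color 3 → {B}; color 4 → {C, F}; color 5 → {E}.
That is already a proper 5-coloring.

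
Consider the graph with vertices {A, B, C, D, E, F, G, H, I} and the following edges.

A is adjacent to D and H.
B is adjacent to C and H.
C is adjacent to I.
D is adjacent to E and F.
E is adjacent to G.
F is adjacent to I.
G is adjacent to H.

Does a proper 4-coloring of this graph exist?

The chromatic number is 3. The cycle H-A-D-E-G-H has odd length 5, so it cannot be 2-colored; at least 3 colors are needed.
One proper 3-coloring: A=2, B=3, C=2, D=1, E=2, F=2, G=3, H=1, I=1.
Since 4 ≥ 3, a proper 4-coloring certainly exists.

Yes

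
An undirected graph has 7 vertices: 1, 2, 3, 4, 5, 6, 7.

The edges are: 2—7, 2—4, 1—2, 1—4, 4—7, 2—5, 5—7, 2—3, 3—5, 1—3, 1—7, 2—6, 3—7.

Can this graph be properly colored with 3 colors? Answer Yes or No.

No

2, 3, 5, 7 form a clique, so at least 4 colors are needed.
So 3 colors are not enough.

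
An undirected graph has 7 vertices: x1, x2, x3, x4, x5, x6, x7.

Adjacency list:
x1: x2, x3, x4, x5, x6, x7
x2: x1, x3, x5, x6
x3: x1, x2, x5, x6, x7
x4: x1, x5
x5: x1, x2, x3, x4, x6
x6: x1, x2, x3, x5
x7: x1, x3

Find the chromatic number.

x1, x2, x3, x5, x6 are mutually adjacent (a clique of size 5), so at least 5 colors are needed.
5 colors suffice: color 1 → {x1}; color 2 → {x5, x7}; color 3 → {x3, x4}; color 4 → {x2}; color 5 → {x6}. Each edge has distinct colors on its endpoints.

5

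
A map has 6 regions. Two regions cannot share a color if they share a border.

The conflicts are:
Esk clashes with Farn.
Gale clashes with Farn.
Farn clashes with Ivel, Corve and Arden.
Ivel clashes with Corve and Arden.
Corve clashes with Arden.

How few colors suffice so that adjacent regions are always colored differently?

4

Farn, Ivel, Corve, Arden all conflict with each other, so at least 4 colors are needed.
A valid assignment using 4 colors: Esk=2, Gale=2, Farn=1, Ivel=4, Corve=3, Arden=2. No two conflicting regions share a color.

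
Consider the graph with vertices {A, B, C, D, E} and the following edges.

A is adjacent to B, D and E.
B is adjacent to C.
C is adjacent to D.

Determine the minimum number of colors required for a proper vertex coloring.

B and C are adjacent, so at least 2 colors are needed.
2 colors suffice: color 1 → {A, C}; color 2 → {B, D, E}. Every edge joins two different colors.

2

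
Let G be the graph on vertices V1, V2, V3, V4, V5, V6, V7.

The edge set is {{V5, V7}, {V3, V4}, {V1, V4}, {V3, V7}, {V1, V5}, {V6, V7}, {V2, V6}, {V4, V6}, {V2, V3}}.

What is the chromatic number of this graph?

The cycle V7-V5-V1-V4-V3-V7 has odd length 5, so it cannot be 2-colored; at least 3 colors are needed.
A valid assignment using 3 colors: V1=2, V2=1, V3=2, V4=1, V5=3, V6=2, V7=1. No two adjacent vertices share a color.

3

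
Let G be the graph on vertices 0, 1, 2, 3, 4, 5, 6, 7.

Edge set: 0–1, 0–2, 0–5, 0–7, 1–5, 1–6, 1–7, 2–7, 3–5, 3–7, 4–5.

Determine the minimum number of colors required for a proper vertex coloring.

3

0, 1, 7 form a triangle, so at least 3 colors are needed.
3 colors suffice: 0=b, 1=a, 2=a, 3=a, 4=a, 5=c, 6=b, 7=c. No two adjacent vertices share a color.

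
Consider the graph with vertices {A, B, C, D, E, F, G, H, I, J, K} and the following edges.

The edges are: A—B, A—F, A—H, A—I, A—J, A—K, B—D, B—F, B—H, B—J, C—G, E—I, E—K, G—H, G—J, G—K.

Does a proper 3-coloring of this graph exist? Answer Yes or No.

Yes

The chromatic number is 3. A, B, F form a triangle, so at least 3 colors are needed.
3 colors suffice: A=1, B=2, C=2, D=1, E=1, F=3, G=1, H=3, I=2, J=3, K=2.
That is already a proper 3-coloring.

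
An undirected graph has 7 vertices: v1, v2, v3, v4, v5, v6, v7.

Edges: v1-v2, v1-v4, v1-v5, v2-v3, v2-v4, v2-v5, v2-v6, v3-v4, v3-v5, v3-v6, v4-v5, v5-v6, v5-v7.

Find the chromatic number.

v2, v3, v4, v5 are pairwise adjacent (a clique of size 4), so at least 4 colors are needed.
4 colors suffice: v1=3, v2=2, v3=3, v4=4, v5=1, v6=4, v7=2. Every edge joins two different colors.

4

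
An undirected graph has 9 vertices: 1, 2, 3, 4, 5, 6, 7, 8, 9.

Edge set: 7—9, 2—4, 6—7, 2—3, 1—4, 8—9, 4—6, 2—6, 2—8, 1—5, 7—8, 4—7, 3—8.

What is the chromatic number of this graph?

3

2, 4, 6 are pairwise adjacent, so at least 3 colors are needed.
3 colors suffice: color red → {1, 2, 7}; color blue → {4, 5, 8}; color green → {3, 6, 9}. Each edge has distinct colors on its endpoints.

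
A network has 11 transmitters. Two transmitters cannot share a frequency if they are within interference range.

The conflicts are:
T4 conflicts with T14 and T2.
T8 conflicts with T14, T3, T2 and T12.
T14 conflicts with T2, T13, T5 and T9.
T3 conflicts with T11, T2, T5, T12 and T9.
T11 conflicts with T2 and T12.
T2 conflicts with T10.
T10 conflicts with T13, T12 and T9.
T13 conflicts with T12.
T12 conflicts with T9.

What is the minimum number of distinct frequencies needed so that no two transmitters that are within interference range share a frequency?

3

T10, T12, T9 pairwise conflict, so at least 3 frequencies are needed.
3 frequencies suffice: frequency 1 → {T2, T5, T12}; frequency 2 → {T14, T3, T10}; frequency 3 → {T4, T8, T11, T13, T9}. Every pair that conflicts lands in different frequencies.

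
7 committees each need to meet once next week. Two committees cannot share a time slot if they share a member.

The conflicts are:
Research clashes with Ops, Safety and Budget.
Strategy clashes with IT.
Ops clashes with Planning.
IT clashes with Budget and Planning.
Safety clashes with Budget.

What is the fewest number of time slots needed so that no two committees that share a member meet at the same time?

3

Research, Safety, Budget are mutually in conflict, so at least 3 time slots are needed.
Using 3 time slots: Research=1, Strategy=2, Ops=3, IT=1, Safety=3, Budget=2, Planning=2. Every pair that conflicts lands in different time slots.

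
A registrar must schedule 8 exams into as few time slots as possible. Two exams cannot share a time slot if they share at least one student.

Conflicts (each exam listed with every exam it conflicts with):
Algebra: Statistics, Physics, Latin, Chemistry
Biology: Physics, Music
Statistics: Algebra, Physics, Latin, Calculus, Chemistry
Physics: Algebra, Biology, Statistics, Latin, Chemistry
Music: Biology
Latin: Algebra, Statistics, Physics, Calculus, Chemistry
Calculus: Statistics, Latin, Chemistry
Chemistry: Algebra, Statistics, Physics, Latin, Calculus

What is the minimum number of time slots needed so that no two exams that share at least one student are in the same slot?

5

Algebra, Statistics, Physics, Latin, Chemistry are mutually in conflict, so at least 5 time slots are needed.
5 time slots suffice: time slot 1 → {Physics, Music, Calculus}; time slot 2 → {Biology, Chemistry}; time slot 3 → {Statistics}; time slot 4 → {Latin}; time slot 5 → {Algebra}. No two conflicting exams share a time slot.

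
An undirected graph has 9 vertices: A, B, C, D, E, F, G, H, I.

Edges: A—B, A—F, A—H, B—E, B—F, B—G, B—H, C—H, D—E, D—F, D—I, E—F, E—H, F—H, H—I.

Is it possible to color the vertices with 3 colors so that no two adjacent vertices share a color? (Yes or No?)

B, E, F, H are mutually adjacent (a clique of size 4), so at least 4 colors are needed.
So 3 colors are not enough.

No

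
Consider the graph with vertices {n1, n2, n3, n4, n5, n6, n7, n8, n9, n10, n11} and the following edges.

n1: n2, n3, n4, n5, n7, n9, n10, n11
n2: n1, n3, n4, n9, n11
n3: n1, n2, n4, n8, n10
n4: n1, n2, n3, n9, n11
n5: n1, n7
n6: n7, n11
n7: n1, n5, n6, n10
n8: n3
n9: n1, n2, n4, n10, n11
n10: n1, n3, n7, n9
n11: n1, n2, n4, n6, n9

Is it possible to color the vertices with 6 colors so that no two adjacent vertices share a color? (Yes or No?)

Yes

The chromatic number is 5. n1, n2, n4, n9, n11 form a clique, so at least 5 colors are needed.
5 colors suffice: color red → {n1, n6, n8}; color blue → {n2, n5, n10}; color green → {n3, n7, n11}; color yellow → {n4}; color purple → {n9}.
Since 6 ≥ 5, a proper 6-coloring certainly exists.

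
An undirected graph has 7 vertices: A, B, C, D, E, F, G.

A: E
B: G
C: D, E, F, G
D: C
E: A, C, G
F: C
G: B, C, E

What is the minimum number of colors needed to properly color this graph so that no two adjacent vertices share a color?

3

C, E, G form a triangle, so at least 3 colors are needed.
A valid assignment using 3 colors: A=red, B=red, C=red, D=blue, E=green, F=blue, G=blue. Each edge has distinct colors on its endpoints.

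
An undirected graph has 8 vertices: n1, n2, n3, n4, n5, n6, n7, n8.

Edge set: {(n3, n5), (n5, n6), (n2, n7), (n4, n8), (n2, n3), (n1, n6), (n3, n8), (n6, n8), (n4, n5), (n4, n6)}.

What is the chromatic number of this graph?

3

n4, n6, n8 are mutually adjacent, so at least 3 colors are needed.
3 colors suffice: color 1 → {n3, n6, n7}; color 2 → {n1, n2, n5, n8}; color 3 → {n4}. Each edge has distinct colors on its endpoints.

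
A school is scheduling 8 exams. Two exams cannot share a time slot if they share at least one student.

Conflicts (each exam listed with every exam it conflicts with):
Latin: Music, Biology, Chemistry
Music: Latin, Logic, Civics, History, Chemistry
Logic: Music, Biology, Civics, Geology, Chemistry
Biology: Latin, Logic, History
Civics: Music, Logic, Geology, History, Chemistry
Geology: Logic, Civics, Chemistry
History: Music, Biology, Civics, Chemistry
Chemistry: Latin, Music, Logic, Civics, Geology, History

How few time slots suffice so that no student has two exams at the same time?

Music, Civics, History, Chemistry are mutually in conflict, so at least 4 time slots are needed.
4 time slots suffice: time slot 1 → {Biology, Chemistry}; time slot 2 → {Music, Geology}; time slot 3 → {Latin, Civics}; time slot 4 → {Logic, History}. Every pair that conflicts lands in different time slots.

4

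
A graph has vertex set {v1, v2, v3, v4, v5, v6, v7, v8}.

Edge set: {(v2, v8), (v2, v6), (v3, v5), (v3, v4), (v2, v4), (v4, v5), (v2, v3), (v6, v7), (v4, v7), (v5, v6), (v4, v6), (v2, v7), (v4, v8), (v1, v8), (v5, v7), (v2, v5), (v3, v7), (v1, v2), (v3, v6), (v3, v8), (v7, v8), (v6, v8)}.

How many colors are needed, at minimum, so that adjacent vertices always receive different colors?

v2, v3, v4, v5, v6, v7 form a clique, so at least 6 colors are needed.
6 colors suffice: color 1 → {v2}; color 2 → {v1, v4}; color 3 → {v6}; color 4 → {v5, v8}; color 5 → {v7}; color 6 → {v3}. Each edge has distinct colors on its endpoints.

6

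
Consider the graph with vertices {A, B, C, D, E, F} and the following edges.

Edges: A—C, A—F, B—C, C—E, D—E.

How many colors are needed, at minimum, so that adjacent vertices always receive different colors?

A and C are adjacent, so at least 2 colors are needed.
One proper 2-coloring: A=blue, B=blue, C=red, D=red, E=blue, F=red. No two adjacent vertices share a color.

2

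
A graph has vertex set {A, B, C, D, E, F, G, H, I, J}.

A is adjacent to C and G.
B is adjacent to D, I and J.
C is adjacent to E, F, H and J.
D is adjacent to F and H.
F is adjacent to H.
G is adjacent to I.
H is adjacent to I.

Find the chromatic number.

C, F, H are pairwise adjacent, so at least 3 colors are needed.
3 colors suffice: color 1 → {C, D, I}; color 2 → {A, B, E, H}; color 3 → {F, G, J}. Every edge joins two different colors.

3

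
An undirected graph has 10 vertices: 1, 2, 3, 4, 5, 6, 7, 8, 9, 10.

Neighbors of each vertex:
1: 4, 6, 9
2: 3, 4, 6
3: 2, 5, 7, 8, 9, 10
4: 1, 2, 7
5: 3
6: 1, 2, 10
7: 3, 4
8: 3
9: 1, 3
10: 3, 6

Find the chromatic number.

3

The cycle 4-7-3-9-1-4 has odd length 5, so it cannot be 2-colored; at least 3 colors are needed.
3 colors suffice: color red → {1, 3}; color blue → {2, 5, 7, 8, 9, 10}; color green → {4, 6}. No two adjacent vertices share a color.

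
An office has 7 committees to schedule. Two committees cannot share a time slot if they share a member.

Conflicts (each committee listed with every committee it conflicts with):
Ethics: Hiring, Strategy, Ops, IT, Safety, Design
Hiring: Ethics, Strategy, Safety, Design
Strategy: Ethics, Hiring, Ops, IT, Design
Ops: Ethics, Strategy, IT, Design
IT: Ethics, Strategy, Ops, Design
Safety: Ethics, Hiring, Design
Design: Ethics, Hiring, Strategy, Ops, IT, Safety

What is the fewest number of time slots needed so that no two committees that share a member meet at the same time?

5

Ethics, Strategy, Ops, IT, Design pairwise conflict, so at least 5 time slots are needed.
5 time slots suffice: time slot 1 → {Design}; time slot 2 → {Ethics}; time slot 3 → {Strategy, Safety}; time slot 4 → {Hiring, Ops}; time slot 5 → {IT}. Every pair that conflicts lands in different time slots.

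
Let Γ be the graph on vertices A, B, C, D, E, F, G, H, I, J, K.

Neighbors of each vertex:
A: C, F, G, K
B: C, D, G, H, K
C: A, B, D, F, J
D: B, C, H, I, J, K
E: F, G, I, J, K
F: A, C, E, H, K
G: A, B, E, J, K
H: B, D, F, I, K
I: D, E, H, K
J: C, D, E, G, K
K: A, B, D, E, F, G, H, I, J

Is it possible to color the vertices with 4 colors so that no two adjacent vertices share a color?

Yes

The chromatic number is 4. B, D, H, K form a clique, so at least 4 colors are needed.
A valid assignment using 4 colors: A=3, B=3, C=1, D=2, E=4, F=2, G=2, H=4, I=3, J=3, K=1.
That is already a proper 4-coloring.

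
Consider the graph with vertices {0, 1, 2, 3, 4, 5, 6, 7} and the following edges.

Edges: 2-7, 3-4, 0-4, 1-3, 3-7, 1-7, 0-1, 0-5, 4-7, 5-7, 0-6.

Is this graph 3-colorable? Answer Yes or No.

Yes

The chromatic number is 3. 3, 4, 7 are mutually adjacent, so at least 3 colors are needed.
One proper 3-coloring: 0=red, 1=blue, 2=blue, 3=green, 4=blue, 5=blue, 6=blue, 7=red.
That is already a proper 3-coloring.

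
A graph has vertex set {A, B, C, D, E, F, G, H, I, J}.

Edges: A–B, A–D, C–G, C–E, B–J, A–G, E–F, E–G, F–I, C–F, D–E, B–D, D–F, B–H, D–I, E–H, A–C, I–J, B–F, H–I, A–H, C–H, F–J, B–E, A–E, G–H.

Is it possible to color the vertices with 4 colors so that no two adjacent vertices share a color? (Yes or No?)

A, C, E, G, H form a clique, so at least 5 colors are needed.
So 4 colors are not enough.

No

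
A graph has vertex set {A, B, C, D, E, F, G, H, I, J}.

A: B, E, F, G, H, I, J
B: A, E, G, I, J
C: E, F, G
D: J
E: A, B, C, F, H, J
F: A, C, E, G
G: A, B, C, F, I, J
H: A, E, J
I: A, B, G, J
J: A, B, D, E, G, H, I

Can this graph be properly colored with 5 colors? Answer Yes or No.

Yes

The chromatic number is 5. A, B, G, I, J are mutually adjacent (a clique of size 5), so at least 5 colors are needed.
5 colors suffice: color red → {A, C, D}; color blue → {F, J}; color green → {E, G}; color yellow → {B, H}; color purple → {I}.
That is already a proper 5-coloring.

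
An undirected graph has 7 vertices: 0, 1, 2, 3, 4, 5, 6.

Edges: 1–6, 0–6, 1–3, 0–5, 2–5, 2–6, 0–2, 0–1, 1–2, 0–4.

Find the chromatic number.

4

0, 1, 2, 6 form a clique, so at least 4 colors are needed.
4 colors suffice: color red → {0, 3}; color blue → {1, 4, 5}; color green → {2}; color yellow → {6}. No two adjacent vertices share a color.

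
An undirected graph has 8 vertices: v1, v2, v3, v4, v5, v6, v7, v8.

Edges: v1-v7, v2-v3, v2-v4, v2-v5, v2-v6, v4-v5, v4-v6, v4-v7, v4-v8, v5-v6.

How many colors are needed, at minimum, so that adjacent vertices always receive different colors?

v2, v4, v5, v6 are mutually adjacent (a clique of size 4), so at least 4 colors are needed.
4 colors suffice: color 1 → {v1, v3, v4}; color 2 → {v2, v7, v8}; color 3 → {v5}; color 4 → {v6}. Every edge joins two different colors.

4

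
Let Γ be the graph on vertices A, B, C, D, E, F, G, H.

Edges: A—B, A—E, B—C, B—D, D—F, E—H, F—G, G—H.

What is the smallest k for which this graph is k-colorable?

The cycle H-G-F-D-B-A-E-H has odd length 7, so it cannot be 2-colored; at least 3 colors are needed.
3 colors suffice: A=2, B=1, C=2, D=2, E=3, F=1, G=2, H=1. Each edge has distinct colors on its endpoints.

3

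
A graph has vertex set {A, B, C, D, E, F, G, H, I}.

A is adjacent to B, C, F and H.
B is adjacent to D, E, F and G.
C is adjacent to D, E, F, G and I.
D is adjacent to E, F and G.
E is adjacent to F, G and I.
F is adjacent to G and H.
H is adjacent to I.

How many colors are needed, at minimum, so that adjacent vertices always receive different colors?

B, D, E, F, G are mutually adjacent (a clique of size 5), so at least 5 colors are needed.
A valid assignment using 5 colors: A=blue, B=green, C=green, D=purple, E=blue, F=red, G=yellow, H=green, I=red. Each edge has distinct colors on its endpoints.

5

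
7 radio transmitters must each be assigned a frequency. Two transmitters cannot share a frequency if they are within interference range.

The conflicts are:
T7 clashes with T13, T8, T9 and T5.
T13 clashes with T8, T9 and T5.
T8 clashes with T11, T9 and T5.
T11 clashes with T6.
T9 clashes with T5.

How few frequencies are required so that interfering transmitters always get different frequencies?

5

T7, T13, T8, T9, T5 all conflict with each other, so at least 5 frequencies are needed.
A valid assignment using 5 frequencies: T7=2, T13=3, T8=1, T11=2, T9=4, T6=1, T5=5. No two conflicting transmitters share a frequency.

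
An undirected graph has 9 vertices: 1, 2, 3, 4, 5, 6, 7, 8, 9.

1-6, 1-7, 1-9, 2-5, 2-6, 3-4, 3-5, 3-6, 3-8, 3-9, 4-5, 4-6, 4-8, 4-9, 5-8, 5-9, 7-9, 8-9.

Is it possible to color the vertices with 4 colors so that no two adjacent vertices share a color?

No

3, 4, 5, 8, 9 form a clique, so at least 5 colors are needed.
So 4 colors are not enough.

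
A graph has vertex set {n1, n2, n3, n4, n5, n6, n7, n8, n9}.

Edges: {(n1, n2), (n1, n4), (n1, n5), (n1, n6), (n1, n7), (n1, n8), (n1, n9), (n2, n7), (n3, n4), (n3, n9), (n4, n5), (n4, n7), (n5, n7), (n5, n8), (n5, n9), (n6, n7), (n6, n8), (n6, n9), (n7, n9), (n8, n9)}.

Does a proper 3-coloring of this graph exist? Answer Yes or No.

No

n1, n5, n7, n9 are mutually adjacent (a clique of size 4), so at least 4 colors are needed.
So 3 colors are not enough.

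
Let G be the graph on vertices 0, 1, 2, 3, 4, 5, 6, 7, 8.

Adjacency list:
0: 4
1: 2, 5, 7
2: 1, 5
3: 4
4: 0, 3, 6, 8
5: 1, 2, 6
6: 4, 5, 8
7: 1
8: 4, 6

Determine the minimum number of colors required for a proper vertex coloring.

4, 6, 8 are mutually adjacent, so at least 3 colors are needed.
3 colors suffice: 0=b, 1=b, 2=c, 3=b, 4=a, 5=a, 6=b, 7=a, 8=c. Every edge joins two different colors.

3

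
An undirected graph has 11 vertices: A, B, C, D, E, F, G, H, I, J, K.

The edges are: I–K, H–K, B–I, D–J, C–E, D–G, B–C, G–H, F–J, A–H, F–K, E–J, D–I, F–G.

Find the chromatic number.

3

The cycle I-D-J-F-K-I has odd length 5, so it cannot be 2-colored; at least 3 colors are needed.
3 colors suffice: A=blue, B=blue, C=red, D=blue, E=blue, F=blue, G=green, H=red, I=red, J=red, K=green. Each edge has distinct colors on its endpoints.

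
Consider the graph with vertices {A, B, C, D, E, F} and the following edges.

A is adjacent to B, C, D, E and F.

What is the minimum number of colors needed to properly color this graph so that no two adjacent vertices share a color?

2

A and D are adjacent, so at least 2 colors are needed.
A valid assignment using 2 colors: A=1, B=2, C=2, D=2, E=2, F=2. No two adjacent vertices share a color.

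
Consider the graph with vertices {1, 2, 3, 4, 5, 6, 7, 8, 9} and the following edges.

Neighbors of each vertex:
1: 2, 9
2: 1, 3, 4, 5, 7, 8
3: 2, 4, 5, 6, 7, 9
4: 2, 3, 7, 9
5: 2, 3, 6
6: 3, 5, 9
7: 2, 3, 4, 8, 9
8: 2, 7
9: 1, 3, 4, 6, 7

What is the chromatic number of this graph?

4

3, 4, 7, 9 are mutually adjacent (a clique of size 4), so at least 4 colors are needed.
One proper 4-coloring: 1=a, 2=b, 3=a, 4=d, 5=d, 6=c, 7=c, 8=a, 9=b. No two adjacent vertices share a color.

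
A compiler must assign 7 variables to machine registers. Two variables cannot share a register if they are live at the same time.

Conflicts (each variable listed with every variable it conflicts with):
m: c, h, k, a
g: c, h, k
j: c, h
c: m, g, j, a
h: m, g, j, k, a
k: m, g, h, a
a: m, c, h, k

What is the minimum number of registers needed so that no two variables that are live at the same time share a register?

m, h, k, a are mutually in conflict, so at least 4 registers are needed.
4 registers suffice: register 1 → {c, h}; register 2 → {g, j, a}; register 3 → {k}; register 4 → {m}. No two conflicting variables share a register.

4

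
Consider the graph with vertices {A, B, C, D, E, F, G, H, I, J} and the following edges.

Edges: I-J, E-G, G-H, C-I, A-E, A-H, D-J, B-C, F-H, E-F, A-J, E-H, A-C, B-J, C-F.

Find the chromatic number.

3

A, E, H are pairwise adjacent, so at least 3 colors are needed.
3 colors suffice: A=blue, B=blue, C=red, D=blue, E=green, F=blue, G=blue, H=red, I=blue, J=red. Every edge joins two different colors.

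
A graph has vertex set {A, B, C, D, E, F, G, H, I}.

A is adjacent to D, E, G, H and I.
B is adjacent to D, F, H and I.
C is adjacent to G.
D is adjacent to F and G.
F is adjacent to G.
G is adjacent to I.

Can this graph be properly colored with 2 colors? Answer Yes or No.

A, D, G are mutually adjacent, so at least 3 colors are needed.
So 2 colors are not enough.

No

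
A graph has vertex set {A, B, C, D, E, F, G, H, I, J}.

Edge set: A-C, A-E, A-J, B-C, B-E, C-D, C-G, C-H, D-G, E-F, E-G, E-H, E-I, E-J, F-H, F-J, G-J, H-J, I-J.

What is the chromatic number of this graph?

E, F, H, J are mutually adjacent (a clique of size 4), so at least 4 colors are needed.
One proper 4-coloring: A=green, B=blue, C=red, D=blue, E=red, F=yellow, G=green, H=green, I=green, J=blue. Every edge joins two different colors.

4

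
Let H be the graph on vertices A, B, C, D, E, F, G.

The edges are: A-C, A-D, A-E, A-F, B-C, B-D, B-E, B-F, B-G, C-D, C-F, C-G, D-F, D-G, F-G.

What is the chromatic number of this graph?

B, C, D, F, G are pairwise adjacent (a clique of size 5), so at least 5 colors are needed.
5 colors suffice: color 1 → {D, E}; color 2 → {C}; color 3 → {F}; color 4 → {A, B}; color 5 → {G}. Each edge has distinct colors on its endpoints.

5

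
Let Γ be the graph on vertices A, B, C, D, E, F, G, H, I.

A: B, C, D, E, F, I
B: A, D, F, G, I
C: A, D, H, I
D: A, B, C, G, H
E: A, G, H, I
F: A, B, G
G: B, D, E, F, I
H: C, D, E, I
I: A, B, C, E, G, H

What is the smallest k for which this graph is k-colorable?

C, D, H form a triangle, so at least 3 colors are needed.
3 colors suffice: color 1 → {A, G, H}; color 2 → {D, F, I}; color 3 → {B, C, E}. Each edge has distinct colors on its endpoints.

3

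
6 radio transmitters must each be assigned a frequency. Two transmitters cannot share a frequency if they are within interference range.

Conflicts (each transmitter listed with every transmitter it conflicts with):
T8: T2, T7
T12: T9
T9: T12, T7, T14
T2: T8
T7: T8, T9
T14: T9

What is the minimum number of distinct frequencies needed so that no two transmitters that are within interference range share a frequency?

2

T9 and T14 conflict, so at least 2 frequencies are needed.
2 frequencies suffice: T8=1, T12=2, T9=1, T2=2, T7=2, T14=2. Each listed conflict is separated.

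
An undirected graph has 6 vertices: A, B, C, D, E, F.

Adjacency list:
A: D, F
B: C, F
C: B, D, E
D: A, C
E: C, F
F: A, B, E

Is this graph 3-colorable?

Yes

The chromatic number is 3. The cycle A-F-E-C-D-A has odd length 5, so it cannot be 2-colored; at least 3 colors are needed.
3 colors suffice: color 1 → {C, F}; color 2 → {A, B, E}; color 3 → {D}.
That is already a proper 3-coloring.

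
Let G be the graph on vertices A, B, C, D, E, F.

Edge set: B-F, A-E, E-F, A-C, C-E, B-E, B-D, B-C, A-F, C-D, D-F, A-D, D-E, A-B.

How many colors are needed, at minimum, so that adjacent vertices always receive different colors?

5

A, B, C, D, E are mutually adjacent (a clique of size 5), so at least 5 colors are needed.
5 colors suffice: color 1 → {B}; color 2 → {A}; color 3 → {E}; color 4 → {D}; color 5 → {C, F}. No two adjacent vertices share a color.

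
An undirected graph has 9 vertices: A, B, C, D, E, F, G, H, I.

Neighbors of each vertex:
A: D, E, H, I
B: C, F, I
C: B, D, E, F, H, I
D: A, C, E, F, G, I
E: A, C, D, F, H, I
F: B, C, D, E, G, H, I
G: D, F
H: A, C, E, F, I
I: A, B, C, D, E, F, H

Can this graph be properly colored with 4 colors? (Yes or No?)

C, D, E, F, I form a clique, so at least 5 colors are needed.
So 4 colors are not enough.

No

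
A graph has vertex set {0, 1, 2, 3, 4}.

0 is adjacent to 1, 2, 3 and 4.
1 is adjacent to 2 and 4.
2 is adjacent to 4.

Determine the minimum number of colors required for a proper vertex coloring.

0, 1, 2, 4 form a clique, so at least 4 colors are needed.
4 colors suffice: color a → {0}; color b → {1, 3}; color c → {2}; color d → {4}. No two adjacent vertices share a color.

4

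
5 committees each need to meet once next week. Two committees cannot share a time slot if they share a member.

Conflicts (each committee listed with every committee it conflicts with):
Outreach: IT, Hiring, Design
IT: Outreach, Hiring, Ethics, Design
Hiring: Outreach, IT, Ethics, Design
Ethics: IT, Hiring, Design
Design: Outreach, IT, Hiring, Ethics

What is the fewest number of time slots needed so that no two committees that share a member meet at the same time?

Outreach, IT, Hiring, Design pairwise conflict, so at least 4 time slots are needed.
4 time slots suffice: time slot 1 → {Design}; time slot 2 → {Hiring}; time slot 3 → {IT}; time slot 4 → {Outreach, Ethics}. No two conflicting committees share a time slot.

4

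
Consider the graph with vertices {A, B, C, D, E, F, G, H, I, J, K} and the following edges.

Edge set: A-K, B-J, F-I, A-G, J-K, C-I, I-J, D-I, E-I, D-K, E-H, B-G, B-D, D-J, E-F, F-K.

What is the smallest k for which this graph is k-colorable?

D, I, J form a triangle, so at least 3 colors are needed.
3 colors suffice: color red → {B, H, I, K}; color blue → {A, C, F, J}; color green → {D, E, G}. Each edge has distinct colors on its endpoints.

3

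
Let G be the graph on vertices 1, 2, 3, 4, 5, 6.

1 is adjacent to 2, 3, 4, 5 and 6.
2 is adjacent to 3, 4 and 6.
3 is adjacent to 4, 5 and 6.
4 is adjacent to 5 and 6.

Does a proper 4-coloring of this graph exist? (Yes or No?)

No

1, 2, 3, 4, 6 are mutually adjacent (a clique of size 5), so at least 5 colors are needed.
So 4 colors are not enough.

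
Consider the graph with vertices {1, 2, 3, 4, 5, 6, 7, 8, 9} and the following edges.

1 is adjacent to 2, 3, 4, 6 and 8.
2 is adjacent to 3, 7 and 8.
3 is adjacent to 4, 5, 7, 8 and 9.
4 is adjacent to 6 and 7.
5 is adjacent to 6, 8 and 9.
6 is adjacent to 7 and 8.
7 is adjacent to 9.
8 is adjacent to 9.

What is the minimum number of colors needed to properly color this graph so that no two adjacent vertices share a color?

4

3, 5, 8, 9 are pairwise adjacent (a clique of size 4), so at least 4 colors are needed.
4 colors suffice: color red → {3, 6}; color blue → {7, 8}; color green → {1, 5}; color yellow → {2, 4, 9}. Every edge joins two different colors.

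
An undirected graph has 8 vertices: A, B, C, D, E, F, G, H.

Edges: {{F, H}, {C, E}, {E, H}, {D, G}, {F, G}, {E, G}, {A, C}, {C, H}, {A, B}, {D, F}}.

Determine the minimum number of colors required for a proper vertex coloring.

3

C, E, H form a triangle, so at least 3 colors are needed.
A valid assignment using 3 colors: A=blue, B=red, C=red, D=green, E=green, F=red, G=blue, H=blue. No two adjacent vertices share a color.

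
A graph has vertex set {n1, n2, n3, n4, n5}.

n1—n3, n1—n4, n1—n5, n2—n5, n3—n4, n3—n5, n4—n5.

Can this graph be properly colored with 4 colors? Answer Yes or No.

The chromatic number is 4. n1, n3, n4, n5 form a clique, so at least 4 colors are needed.
A valid assignment using 4 colors: n1=2, n2=2, n3=4, n4=3, n5=1.
That is already a proper 4-coloring.

Yes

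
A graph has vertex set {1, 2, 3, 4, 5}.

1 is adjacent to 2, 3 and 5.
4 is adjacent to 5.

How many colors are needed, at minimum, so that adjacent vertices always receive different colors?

4 and 5 are adjacent, so at least 2 colors are needed.
2 colors suffice: color red → {1, 4}; color blue → {2, 3, 5}. No two adjacent vertices share a color.

2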